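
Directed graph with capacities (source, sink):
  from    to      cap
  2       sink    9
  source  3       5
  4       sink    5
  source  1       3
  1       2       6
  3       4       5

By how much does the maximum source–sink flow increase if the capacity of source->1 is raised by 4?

Original max flow = 8.
After raising cap(source->1), augmenting paths through that edge carry 3 more units.
New max flow = 11. Increase = 3.

3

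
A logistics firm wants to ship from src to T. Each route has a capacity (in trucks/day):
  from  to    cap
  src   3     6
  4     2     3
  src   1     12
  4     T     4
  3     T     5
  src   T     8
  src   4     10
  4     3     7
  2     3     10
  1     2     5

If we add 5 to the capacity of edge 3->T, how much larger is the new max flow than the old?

5

Original max flow = 17.
After raising cap(3->T), augmenting paths through that edge carry 5 more units.
New max flow = 22. Increase = 5.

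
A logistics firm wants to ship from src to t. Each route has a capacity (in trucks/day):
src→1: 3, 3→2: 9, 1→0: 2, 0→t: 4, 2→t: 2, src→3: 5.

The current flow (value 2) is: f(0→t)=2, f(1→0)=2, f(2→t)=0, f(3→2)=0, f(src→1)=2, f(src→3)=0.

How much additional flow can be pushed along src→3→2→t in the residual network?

Residual capacities along the path: src→3: 5, 3→2: 9, 2→t: 2.
Minimum is 2.

2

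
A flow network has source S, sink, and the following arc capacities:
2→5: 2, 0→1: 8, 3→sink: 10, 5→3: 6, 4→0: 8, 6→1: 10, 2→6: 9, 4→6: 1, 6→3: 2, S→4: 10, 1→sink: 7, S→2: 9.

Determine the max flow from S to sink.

11

Augment S→2→5→3→sink: bottleneck 2. Total 2.
Augment S→2→6→3→sink: bottleneck 2. Total 4.
Augment S→2→6→1→sink: bottleneck 5. Total 9.
Augment S→4→6→1→sink: bottleneck 1. Total 10.
Augment S→4→0→1→sink: bottleneck 1. Total 11.
No augmenting path remains in the residual graph.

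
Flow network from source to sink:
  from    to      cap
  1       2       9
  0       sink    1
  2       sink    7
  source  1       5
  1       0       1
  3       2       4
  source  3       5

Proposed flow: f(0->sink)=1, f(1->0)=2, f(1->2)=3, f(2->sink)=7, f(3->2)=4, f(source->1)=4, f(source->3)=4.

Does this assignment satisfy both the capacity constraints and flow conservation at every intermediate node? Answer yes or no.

Capacity violated on 1->0: flow 2 > capacity 1.

No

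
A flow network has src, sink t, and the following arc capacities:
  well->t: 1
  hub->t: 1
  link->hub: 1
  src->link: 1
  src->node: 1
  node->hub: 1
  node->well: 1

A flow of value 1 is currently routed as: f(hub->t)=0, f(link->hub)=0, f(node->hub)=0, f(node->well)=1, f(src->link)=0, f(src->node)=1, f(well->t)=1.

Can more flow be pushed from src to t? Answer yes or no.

Residual path src->link->hub->t has bottleneck 1 > 0.
Pushing 1 along it raises the flow to 2, so the given flow is not maximum.

Yes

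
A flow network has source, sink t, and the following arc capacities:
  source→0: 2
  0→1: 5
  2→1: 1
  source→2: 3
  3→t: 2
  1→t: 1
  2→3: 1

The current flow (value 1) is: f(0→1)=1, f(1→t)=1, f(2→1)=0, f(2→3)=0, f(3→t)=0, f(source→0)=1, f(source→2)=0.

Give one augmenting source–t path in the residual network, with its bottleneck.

source→2→3→t, bottleneck 1

Residual along source→2→3→t: source→2: 3, 2→3: 1, 3→t: 2.
Bottleneck = min = 1.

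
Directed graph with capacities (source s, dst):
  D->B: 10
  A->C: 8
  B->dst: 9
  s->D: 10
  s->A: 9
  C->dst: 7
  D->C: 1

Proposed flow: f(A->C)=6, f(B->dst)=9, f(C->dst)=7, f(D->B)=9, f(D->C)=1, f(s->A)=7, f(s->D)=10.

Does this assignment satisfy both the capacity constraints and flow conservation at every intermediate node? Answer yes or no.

Conservation fails at A: inflow 7 ≠ outflow 6.

No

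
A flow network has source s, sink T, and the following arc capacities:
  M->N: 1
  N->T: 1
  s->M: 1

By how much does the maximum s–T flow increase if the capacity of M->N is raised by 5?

Original max flow = 1.
Edge M->N does not cross the min cut (source side {s}), so extra capacity there cannot help.
New max flow = 1. Increase = 0.

0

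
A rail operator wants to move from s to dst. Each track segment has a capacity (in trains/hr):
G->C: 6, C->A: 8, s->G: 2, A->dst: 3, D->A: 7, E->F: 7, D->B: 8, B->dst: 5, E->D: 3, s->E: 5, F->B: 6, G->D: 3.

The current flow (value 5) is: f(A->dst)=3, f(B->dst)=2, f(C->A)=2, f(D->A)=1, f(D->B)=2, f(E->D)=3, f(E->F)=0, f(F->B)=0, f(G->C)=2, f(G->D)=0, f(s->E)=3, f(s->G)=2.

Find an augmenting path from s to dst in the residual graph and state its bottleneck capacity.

Residual along s->E->F->B->dst: s->E: 2, E->F: 7, F->B: 6, B->dst: 3.
Bottleneck = min = 2.

s->E->F->B->dst, bottleneck 2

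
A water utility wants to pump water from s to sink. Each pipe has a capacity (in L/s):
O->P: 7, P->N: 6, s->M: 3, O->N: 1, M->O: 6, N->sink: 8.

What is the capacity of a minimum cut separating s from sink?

Max flow = 3 (via 2 augmenting paths).
In the residual at optimum, the set reachable from s is {s}.
Cut edges: s->M (cap 3). Sum = 3.

3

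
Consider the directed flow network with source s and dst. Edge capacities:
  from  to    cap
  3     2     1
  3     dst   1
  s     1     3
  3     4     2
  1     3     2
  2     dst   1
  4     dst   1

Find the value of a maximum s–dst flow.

2

Augment s->1->3->dst: bottleneck 1. Total 1.
Augment s->1->3->4->dst: bottleneck 1. Total 2.
No augmenting path remains in the residual graph.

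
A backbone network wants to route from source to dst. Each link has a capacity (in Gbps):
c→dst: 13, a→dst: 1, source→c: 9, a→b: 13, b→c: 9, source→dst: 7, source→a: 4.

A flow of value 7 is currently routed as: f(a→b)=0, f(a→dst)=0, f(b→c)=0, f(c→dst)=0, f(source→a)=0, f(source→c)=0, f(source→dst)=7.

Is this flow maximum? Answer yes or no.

Residual path source→a→dst has bottleneck 1 > 0.
Pushing 1 along it raises the flow to 8, so the given flow is not maximum.

No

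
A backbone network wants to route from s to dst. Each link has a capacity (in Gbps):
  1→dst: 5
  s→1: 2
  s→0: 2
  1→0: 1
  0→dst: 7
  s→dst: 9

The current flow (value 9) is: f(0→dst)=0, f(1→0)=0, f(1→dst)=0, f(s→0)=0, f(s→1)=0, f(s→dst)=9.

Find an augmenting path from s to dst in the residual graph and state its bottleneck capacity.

Residual along s→1→dst: s→1: 2, 1→dst: 5.
Bottleneck = min = 2.

s→1→dst, bottleneck 2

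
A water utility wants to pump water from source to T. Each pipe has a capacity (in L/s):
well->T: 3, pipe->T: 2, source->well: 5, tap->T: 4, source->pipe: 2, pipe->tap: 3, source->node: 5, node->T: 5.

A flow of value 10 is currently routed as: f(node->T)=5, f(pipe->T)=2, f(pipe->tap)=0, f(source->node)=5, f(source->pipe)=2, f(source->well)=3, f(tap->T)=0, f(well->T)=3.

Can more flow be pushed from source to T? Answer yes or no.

No

Residual reachable from source: {source, well}; T is not reachable.
Saturated cut: source->pipe, source->node, well->T with total capacity 10 = current flow value. Flow is maximum.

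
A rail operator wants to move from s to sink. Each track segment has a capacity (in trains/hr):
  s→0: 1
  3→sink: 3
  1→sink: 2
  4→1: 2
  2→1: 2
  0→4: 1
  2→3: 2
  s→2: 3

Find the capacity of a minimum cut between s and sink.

Max flow = 4 (via 3 augmenting paths).
In the residual at optimum, the set reachable from s is {s}.
Cut edges: s→0 (cap 1), s→2 (cap 3). Sum = 4.

4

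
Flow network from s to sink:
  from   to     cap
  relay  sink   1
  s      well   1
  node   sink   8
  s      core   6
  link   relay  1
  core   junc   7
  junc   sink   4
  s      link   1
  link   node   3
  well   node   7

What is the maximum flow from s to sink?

6

Augment s→link→node→sink: bottleneck 1. Total 1.
Augment s→well→node→sink: bottleneck 1. Total 2.
Augment s→core→junc→sink: bottleneck 4. Total 6.
No augmenting path remains in the residual graph.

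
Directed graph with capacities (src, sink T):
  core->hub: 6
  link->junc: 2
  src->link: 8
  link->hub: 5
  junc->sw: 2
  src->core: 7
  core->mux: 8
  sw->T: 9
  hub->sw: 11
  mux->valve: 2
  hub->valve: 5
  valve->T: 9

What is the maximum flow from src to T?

Augment src->core->mux->valve->T: bottleneck 2. Total 2.
Augment src->core->hub->valve->T: bottleneck 5. Total 7.
Augment src->link->hub->sw->T: bottleneck 5. Total 12.
Augment src->link->junc->sw->T: bottleneck 2. Total 14.
No augmenting path remains in the residual graph.

14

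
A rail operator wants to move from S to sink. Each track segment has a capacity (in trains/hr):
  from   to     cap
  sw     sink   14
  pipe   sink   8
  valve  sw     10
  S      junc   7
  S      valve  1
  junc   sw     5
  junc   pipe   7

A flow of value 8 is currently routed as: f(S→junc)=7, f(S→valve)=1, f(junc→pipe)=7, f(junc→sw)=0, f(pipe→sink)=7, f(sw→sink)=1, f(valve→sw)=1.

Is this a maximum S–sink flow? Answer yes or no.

Residual reachable from S: {S}; sink is not reachable.
Saturated cut: S→junc, S→valve with total capacity 8 = current flow value. Flow is maximum.

Yes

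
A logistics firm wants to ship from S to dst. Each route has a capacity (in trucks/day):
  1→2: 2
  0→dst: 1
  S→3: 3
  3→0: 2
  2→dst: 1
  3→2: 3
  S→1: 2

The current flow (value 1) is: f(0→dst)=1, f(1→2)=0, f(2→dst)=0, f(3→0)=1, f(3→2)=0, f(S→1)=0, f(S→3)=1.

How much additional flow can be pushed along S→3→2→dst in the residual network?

Residual capacities along the path: S→3: 2, 3→2: 3, 2→dst: 1.
Minimum is 1.

1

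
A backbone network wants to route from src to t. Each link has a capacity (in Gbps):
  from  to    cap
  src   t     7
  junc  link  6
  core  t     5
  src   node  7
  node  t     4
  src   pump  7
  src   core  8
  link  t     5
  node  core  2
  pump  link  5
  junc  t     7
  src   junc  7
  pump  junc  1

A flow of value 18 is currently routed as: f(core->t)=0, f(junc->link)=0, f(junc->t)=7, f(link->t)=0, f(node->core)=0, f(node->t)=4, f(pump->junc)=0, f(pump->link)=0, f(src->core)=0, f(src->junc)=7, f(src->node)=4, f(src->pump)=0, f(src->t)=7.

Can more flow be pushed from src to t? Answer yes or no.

Yes

Residual path src->core->t has bottleneck 5 > 0.
Pushing 5 along it raises the flow to 23, so the given flow is not maximum.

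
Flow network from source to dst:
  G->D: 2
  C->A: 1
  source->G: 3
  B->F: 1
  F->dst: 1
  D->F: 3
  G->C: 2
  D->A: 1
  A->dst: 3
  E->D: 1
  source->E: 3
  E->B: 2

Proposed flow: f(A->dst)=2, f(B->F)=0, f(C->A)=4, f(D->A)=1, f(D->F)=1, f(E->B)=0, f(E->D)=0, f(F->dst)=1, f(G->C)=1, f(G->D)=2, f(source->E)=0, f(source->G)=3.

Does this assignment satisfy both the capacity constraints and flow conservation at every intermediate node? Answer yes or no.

No

Capacity violated on C->A: flow 4 > capacity 1.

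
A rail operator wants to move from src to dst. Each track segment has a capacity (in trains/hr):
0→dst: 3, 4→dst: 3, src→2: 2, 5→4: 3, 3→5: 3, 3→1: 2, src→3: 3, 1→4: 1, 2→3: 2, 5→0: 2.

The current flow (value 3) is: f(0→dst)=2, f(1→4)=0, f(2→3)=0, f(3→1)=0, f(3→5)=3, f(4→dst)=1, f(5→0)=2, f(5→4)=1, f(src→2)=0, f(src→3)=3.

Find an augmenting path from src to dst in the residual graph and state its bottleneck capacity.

Residual along src→2→3→1→4→dst: src→2: 2, 2→3: 2, 3→1: 2, 1→4: 1, 4→dst: 2.
Bottleneck = min = 1.

src→2→3→1→4→dst, bottleneck 1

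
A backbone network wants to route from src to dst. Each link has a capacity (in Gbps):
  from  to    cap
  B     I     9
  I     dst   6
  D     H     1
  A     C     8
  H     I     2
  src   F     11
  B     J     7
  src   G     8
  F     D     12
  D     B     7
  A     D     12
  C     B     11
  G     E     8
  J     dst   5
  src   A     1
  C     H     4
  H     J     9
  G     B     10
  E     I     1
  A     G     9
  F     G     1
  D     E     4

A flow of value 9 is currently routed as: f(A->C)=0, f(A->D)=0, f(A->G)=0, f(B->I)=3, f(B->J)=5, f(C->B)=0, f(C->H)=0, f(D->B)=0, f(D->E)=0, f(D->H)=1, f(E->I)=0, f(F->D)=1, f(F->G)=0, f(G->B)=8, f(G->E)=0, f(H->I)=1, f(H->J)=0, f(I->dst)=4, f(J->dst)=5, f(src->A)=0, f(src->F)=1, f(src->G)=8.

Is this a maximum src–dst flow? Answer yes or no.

Residual path src->F->D->B->I->dst has bottleneck 2 > 0.
Pushing 2 along it raises the flow to 11, so the given flow is not maximum.

No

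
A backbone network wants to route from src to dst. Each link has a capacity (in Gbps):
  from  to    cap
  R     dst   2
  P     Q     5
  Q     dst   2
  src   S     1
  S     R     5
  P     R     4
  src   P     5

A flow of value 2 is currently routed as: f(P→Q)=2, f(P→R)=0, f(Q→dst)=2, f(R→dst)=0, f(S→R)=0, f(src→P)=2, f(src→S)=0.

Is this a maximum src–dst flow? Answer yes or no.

Residual path src→P→R→dst has bottleneck 2 > 0.
Pushing 2 along it raises the flow to 4, so the given flow is not maximum.

No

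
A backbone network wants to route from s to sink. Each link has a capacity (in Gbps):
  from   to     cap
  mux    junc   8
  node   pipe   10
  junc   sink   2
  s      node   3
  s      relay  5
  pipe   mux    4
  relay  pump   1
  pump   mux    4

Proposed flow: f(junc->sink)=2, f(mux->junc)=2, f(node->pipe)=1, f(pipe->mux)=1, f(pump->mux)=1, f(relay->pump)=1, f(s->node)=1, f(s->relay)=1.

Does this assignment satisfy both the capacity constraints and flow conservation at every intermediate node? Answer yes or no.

Every edge has 0 ≤ f(e) ≤ cap(e).
At each intermediate node, inflow equals outflow.

Yes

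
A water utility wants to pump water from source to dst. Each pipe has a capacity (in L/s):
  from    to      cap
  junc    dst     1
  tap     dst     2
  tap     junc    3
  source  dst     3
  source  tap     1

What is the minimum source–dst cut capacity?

Max flow = 4 (via 2 augmenting paths).
In the residual at optimum, the set reachable from source is {source}.
Cut edges: source→tap (cap 1), source→dst (cap 3). Sum = 4.

4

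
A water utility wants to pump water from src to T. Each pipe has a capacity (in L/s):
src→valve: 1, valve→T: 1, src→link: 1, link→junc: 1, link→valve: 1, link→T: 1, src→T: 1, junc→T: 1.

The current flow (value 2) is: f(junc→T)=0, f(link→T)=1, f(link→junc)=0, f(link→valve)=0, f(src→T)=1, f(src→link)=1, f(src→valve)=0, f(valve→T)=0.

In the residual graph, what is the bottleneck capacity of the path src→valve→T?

Residual capacities along the path: src→valve: 1, valve→T: 1.
Minimum is 1.

1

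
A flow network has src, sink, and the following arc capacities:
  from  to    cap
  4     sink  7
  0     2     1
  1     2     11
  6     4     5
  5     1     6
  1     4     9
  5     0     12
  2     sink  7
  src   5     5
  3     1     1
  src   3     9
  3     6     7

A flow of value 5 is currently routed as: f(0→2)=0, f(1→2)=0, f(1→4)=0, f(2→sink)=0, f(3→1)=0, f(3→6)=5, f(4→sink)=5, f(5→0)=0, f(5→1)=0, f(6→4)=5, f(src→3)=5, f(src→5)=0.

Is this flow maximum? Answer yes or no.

No

Residual path src→3→1→4→sink has bottleneck 1 > 0.
Pushing 1 along it raises the flow to 6, so the given flow is not maximum.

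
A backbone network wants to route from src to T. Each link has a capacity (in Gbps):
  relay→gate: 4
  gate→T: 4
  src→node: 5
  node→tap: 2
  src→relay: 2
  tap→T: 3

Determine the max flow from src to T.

Augment src→relay→gate→T: bottleneck 2. Total 2.
Augment src→node→tap→T: bottleneck 2. Total 4.
No augmenting path remains in the residual graph.

4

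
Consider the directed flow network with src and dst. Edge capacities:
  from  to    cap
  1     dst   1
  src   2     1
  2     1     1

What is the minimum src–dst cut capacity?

Max flow = 1 (via 1 augmenting path).
In the residual at optimum, the set reachable from src is {src}.
Cut edges: src→2 (cap 1). Sum = 1.

1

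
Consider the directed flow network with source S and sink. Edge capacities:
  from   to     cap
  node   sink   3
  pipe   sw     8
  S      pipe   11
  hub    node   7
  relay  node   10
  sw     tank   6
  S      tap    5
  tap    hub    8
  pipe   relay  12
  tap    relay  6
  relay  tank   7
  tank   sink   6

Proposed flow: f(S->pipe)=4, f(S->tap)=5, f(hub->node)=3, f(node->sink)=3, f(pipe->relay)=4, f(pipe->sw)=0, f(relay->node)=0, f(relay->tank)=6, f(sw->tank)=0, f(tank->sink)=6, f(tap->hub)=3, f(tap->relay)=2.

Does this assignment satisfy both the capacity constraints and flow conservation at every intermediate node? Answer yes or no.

Every edge has 0 ≤ f(e) ≤ cap(e).
At each intermediate node, inflow equals outflow.

Yes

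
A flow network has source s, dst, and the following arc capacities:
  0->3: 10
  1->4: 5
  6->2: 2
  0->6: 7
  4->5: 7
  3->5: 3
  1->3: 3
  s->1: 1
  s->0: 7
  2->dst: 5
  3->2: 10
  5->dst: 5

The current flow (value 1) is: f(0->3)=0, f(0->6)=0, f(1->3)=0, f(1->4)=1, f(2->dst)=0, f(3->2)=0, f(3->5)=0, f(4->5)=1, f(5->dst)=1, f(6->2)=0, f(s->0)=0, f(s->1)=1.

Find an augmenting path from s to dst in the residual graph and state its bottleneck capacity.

s->0->3->5->dst, bottleneck 3

Residual along s->0->3->5->dst: s->0: 7, 0->3: 10, 3->5: 3, 5->dst: 4.
Bottleneck = min = 3.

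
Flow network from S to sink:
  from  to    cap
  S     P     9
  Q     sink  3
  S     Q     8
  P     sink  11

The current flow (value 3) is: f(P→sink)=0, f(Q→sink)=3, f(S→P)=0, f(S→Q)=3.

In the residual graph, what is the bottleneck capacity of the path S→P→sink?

9

Residual capacities along the path: S→P: 9, P→sink: 11.
Minimum is 9.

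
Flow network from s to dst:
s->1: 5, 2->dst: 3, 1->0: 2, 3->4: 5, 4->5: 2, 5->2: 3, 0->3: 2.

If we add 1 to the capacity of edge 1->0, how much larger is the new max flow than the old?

Original max flow = 2.
Even with extra capacity on 1->0, another cut of capacity 2 remains binding.
New max flow = 2. Increase = 0.

0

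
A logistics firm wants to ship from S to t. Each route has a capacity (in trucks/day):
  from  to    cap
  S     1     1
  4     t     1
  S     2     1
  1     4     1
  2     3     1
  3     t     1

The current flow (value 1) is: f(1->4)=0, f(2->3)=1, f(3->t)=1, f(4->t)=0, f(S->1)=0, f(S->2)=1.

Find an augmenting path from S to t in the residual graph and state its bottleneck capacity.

S->1->4->t, bottleneck 1

Residual along S->1->4->t: S->1: 1, 1->4: 1, 4->t: 1.
Bottleneck = min = 1.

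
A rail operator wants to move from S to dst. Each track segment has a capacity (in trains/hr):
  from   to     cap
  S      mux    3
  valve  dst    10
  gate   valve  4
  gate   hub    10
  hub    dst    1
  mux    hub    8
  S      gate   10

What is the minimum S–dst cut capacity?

Max flow = 5 (via 2 augmenting paths).
In the residual at optimum, the set reachable from S is {S, gate, hub, mux}.
Cut edges: gate→valve (cap 4), hub→dst (cap 1). Sum = 5.

5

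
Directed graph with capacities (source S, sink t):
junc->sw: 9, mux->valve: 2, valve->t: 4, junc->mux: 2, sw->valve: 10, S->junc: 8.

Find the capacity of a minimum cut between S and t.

Max flow = 4 (via 1 augmenting path).
In the residual at optimum, the set reachable from S is {S, junc, mux, sw, valve}.
Cut edges: valve->t (cap 4). Sum = 4.

4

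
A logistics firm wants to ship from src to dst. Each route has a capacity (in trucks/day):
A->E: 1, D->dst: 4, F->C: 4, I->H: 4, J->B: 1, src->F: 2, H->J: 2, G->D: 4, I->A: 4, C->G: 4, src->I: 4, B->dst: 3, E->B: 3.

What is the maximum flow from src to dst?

4

Augment src->F->C->G->D->dst: bottleneck 2. Total 2.
Augment src->I->A->E->B->dst: bottleneck 1. Total 3.
Augment src->I->H->J->B->dst: bottleneck 1. Total 4.
No augmenting path remains in the residual graph.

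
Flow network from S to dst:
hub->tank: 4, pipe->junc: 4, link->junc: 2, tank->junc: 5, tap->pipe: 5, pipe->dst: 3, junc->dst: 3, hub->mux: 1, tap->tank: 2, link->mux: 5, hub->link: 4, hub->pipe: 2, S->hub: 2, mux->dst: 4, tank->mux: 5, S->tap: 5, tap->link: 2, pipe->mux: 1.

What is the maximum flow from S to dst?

7

Augment S->tap->pipe->dst: bottleneck 3. Total 3.
Augment S->hub->mux->dst: bottleneck 1. Total 4.
Augment S->tap->pipe->junc->dst: bottleneck 2. Total 6.
Augment S->hub->pipe->junc->dst: bottleneck 1. Total 7.
No augmenting path remains in the residual graph.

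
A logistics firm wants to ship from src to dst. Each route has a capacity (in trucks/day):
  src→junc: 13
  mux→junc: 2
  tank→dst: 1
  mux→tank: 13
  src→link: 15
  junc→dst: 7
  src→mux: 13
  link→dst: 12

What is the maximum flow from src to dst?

Augment src→junc→dst: bottleneck 7. Total 7.
Augment src→link→dst: bottleneck 12. Total 19.
Augment src→mux→tank→dst: bottleneck 1. Total 20.
No augmenting path remains in the residual graph.

20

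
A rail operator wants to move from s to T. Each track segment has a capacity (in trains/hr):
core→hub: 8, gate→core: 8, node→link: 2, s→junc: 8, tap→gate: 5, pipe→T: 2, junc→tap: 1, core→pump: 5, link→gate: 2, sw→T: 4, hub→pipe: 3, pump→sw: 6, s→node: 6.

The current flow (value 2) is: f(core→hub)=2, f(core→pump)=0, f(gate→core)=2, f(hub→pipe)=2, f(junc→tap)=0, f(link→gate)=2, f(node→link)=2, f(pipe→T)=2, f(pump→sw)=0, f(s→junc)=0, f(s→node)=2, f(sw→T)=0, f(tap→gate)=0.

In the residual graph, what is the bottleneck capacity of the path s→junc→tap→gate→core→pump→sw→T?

Residual capacities along the path: s→junc: 8, junc→tap: 1, tap→gate: 5, gate→core: 6, core→pump: 5, pump→sw: 6, sw→T: 4.
Minimum is 1.

1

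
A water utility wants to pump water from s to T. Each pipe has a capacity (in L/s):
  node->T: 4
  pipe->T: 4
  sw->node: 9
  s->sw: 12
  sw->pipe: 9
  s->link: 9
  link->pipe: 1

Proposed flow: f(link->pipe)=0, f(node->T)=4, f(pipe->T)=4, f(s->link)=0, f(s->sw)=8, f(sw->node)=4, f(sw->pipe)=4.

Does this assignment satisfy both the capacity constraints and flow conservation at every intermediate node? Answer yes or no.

Every edge has 0 ≤ f(e) ≤ cap(e).
At each intermediate node, inflow equals outflow.

Yes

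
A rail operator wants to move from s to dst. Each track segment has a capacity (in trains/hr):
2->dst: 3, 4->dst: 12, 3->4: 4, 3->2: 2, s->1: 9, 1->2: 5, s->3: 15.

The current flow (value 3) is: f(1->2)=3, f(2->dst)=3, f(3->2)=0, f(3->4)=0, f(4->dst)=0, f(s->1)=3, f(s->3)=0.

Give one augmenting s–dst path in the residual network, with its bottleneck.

s->3->4->dst, bottleneck 4

Residual along s->3->4->dst: s->3: 15, 3->4: 4, 4->dst: 12.
Bottleneck = min = 4.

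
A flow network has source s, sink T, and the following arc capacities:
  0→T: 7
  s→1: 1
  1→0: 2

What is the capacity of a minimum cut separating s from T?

Max flow = 1 (via 1 augmenting path).
In the residual at optimum, the set reachable from s is {s}.
Cut edges: s→1 (cap 1). Sum = 1.

1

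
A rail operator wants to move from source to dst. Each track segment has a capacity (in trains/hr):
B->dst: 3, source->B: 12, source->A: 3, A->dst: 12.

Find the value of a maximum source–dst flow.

Augment source->A->dst: bottleneck 3. Total 3.
Augment source->B->dst: bottleneck 3. Total 6.
No augmenting path remains in the residual graph.

6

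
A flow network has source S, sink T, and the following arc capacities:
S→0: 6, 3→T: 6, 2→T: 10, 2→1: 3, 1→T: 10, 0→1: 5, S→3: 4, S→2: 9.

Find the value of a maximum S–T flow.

18

Augment S→3→T: bottleneck 4. Total 4.
Augment S→2→T: bottleneck 9. Total 13.
Augment S→0→1→T: bottleneck 5. Total 18.
No augmenting path remains in the residual graph.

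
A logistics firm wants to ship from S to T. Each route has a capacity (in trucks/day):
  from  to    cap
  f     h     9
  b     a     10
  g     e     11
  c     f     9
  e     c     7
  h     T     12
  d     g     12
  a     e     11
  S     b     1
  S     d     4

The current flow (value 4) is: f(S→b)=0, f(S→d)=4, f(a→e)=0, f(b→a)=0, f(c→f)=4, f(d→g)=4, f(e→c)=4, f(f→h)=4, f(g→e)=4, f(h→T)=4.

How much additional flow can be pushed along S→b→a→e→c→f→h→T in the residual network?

1

Residual capacities along the path: S→b: 1, b→a: 10, a→e: 11, e→c: 3, c→f: 5, f→h: 5, h→T: 8.
Minimum is 1.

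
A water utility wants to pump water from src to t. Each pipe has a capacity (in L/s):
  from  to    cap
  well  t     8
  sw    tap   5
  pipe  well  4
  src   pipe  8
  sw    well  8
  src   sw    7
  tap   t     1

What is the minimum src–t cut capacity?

Max flow = 9 (via 3 augmenting paths).
In the residual at optimum, the set reachable from src is {pipe, src, sw, tap, well}.
Cut edges: well→t (cap 8), tap→t (cap 1). Sum = 9.

9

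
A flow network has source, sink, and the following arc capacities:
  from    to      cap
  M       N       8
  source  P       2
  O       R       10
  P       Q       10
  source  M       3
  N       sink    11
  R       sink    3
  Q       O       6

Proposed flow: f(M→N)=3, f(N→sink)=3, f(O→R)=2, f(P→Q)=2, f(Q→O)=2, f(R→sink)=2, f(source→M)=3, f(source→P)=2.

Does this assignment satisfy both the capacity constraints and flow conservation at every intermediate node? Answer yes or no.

Yes

Every edge has 0 ≤ f(e) ≤ cap(e).
At each intermediate node, inflow equals outflow.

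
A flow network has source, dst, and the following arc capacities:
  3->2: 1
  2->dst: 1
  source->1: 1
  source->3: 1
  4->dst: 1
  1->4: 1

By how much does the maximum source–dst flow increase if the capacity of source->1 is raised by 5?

0

Original max flow = 2.
Even with extra capacity on source->1, another cut of capacity 2 remains binding.
New max flow = 2. Increase = 0.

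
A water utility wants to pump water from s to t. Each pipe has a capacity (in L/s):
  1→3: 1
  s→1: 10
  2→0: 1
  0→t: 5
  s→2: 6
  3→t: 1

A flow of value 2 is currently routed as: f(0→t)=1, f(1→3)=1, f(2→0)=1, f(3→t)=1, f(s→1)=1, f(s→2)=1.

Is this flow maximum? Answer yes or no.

Yes

Residual reachable from s: {1, 2, s}; t is not reachable.
Saturated cut: 2→0, 1→3 with total capacity 2 = current flow value. Flow is maximum.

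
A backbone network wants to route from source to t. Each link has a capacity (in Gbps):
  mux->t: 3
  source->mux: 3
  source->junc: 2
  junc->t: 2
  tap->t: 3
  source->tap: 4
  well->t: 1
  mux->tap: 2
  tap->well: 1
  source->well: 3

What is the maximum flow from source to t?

Augment source->mux->t: bottleneck 3. Total 3.
Augment source->tap->t: bottleneck 3. Total 6.
Augment source->well->t: bottleneck 1. Total 7.
Augment source->junc->t: bottleneck 2. Total 9.
No augmenting path remains in the residual graph.

9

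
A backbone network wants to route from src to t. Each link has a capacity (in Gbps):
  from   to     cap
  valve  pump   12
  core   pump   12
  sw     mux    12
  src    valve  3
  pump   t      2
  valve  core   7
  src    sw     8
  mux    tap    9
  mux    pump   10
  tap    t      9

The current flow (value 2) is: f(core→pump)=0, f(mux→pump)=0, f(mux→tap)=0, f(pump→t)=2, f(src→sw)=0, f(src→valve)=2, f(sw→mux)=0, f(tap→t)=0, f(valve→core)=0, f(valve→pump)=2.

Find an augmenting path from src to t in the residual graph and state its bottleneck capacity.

Residual along src→sw→mux→tap→t: src→sw: 8, sw→mux: 12, mux→tap: 9, tap→t: 9.
Bottleneck = min = 8.

src→sw→mux→tap→t, bottleneck 8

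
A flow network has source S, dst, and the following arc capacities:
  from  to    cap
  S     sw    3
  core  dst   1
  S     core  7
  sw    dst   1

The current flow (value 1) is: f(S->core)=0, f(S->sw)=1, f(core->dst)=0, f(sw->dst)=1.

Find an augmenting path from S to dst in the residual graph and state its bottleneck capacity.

Residual along S->core->dst: S->core: 7, core->dst: 1.
Bottleneck = min = 1.

S->core->dst, bottleneck 1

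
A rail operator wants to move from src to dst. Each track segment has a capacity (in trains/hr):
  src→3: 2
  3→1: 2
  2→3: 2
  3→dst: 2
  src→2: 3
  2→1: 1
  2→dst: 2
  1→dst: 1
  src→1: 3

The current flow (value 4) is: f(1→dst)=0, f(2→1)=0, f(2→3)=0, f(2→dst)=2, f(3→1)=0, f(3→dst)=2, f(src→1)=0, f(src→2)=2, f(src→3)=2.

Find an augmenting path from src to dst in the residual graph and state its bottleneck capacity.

src→1→dst, bottleneck 1

Residual along src→1→dst: src→1: 3, 1→dst: 1.
Bottleneck = min = 1.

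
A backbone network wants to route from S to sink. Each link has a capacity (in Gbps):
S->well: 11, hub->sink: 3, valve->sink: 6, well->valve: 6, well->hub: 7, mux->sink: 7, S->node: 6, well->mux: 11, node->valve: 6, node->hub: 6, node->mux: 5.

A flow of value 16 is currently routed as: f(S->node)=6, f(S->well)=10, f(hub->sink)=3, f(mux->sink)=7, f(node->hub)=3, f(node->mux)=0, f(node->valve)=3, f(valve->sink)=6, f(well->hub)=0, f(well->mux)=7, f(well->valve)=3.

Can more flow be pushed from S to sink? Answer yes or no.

No

Residual reachable from S: {S, hub, mux, node, valve, well}; sink is not reachable.
Saturated cut: valve->sink, hub->sink, mux->sink with total capacity 16 = current flow value. Flow is maximum.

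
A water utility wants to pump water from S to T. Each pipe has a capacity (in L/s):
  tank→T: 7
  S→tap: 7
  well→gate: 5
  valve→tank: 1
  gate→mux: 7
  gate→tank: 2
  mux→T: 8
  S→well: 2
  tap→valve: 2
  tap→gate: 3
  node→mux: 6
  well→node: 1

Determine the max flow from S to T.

Augment S→well→node→mux→T: bottleneck 1. Total 1.
Augment S→well→gate→mux→T: bottleneck 1. Total 2.
Augment S→tap→gate→mux→T: bottleneck 3. Total 5.
Augment S→tap→valve→tank→T: bottleneck 1. Total 6.
No augmenting path remains in the residual graph.

6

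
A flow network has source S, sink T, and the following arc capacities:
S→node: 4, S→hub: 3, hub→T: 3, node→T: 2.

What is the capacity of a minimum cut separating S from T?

Max flow = 5 (via 2 augmenting paths).
In the residual at optimum, the set reachable from S is {S, node}.
Cut edges: S→hub (cap 3), node→T (cap 2). Sum = 5.

5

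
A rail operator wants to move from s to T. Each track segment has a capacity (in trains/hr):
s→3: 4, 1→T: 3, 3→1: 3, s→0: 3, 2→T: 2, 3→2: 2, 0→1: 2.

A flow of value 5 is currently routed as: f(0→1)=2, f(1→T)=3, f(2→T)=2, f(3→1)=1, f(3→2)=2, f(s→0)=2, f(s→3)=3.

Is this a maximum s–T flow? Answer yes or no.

Residual reachable from s: {0, 1, 3, s}; T is not reachable.
Saturated cut: 3→2, 1→T with total capacity 5 = current flow value. Flow is maximum.

Yes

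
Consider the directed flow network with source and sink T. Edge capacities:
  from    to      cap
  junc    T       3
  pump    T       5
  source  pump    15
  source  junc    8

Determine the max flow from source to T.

Augment source->pump->T: bottleneck 5. Total 5.
Augment source->junc->T: bottleneck 3. Total 8.
No augmenting path remains in the residual graph.

8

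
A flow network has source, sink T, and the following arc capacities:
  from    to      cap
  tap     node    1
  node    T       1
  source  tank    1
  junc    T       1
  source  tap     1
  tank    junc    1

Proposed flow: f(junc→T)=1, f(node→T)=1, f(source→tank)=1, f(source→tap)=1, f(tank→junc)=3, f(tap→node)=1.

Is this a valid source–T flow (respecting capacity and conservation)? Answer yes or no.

No

Capacity violated on tank→junc: flow 3 > capacity 1.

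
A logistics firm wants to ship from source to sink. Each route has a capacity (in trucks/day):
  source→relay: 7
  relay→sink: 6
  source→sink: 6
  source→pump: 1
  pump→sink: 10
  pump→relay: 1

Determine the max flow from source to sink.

Augment source→sink: bottleneck 6. Total 6.
Augment source→pump→sink: bottleneck 1. Total 7.
Augment source→relay→sink: bottleneck 6. Total 13.
No augmenting path remains in the residual graph.

13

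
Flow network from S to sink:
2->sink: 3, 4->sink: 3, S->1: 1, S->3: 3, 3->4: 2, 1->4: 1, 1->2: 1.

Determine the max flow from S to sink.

Augment S->1->2->sink: bottleneck 1. Total 1.
Augment S->3->4->sink: bottleneck 2. Total 3.
No augmenting path remains in the residual graph.

3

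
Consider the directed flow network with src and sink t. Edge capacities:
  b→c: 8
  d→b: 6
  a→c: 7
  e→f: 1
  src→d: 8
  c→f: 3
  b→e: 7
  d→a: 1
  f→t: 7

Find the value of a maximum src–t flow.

Augment src→d→a→c→f→t: bottleneck 1. Total 1.
Augment src→d→b→c→f→t: bottleneck 2. Total 3.
Augment src→d→b→e→f→t: bottleneck 1. Total 4.
No augmenting path remains in the residual graph.

4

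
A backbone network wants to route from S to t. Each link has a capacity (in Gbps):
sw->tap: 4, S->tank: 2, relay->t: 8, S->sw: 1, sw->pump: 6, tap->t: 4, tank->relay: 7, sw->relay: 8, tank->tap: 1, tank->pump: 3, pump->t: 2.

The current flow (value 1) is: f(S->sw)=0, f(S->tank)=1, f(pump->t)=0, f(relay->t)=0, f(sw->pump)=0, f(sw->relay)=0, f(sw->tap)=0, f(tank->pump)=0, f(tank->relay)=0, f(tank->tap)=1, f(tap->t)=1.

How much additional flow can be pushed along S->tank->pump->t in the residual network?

Residual capacities along the path: S->tank: 1, tank->pump: 3, pump->t: 2.
Minimum is 1.

1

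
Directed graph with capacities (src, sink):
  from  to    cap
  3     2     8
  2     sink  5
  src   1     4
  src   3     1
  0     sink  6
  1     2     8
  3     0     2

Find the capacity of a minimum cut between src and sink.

Max flow = 5 (via 2 augmenting paths).
In the residual at optimum, the set reachable from src is {src}.
Cut edges: src->3 (cap 1), src->1 (cap 4). Sum = 5.

5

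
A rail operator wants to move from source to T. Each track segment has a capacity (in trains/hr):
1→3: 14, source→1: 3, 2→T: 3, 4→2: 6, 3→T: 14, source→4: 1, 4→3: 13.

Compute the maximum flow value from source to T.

Augment source→1→3→T: bottleneck 3. Total 3.
Augment source→4→3→T: bottleneck 1. Total 4.
No augmenting path remains in the residual graph.

4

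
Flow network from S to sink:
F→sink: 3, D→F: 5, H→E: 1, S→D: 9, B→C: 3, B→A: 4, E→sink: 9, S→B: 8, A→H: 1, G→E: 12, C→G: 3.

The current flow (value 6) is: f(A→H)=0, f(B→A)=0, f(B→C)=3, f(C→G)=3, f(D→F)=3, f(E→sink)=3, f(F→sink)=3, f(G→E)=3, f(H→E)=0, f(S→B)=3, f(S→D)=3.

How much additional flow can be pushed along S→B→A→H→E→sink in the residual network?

1

Residual capacities along the path: S→B: 5, B→A: 4, A→H: 1, H→E: 1, E→sink: 6.
Minimum is 1.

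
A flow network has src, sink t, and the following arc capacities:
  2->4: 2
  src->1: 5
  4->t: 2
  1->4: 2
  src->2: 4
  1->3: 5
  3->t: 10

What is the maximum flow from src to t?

Augment src->1->3->t: bottleneck 5. Total 5.
Augment src->2->4->t: bottleneck 2. Total 7.
No augmenting path remains in the residual graph.

7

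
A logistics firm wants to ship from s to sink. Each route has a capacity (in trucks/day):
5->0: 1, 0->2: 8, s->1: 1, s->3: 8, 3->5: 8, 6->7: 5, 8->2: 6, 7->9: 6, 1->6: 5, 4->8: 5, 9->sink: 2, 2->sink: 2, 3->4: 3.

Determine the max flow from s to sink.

3

Augment s->3->4->8->2->sink: bottleneck 2. Total 2.
Augment s->1->6->7->9->sink: bottleneck 1. Total 3.
No augmenting path remains in the residual graph.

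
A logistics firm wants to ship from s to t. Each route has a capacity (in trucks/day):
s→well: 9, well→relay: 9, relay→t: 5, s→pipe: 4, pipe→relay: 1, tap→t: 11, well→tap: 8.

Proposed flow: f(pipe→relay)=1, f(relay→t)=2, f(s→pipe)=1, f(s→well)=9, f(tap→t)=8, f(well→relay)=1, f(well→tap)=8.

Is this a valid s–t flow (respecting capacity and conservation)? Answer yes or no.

Every edge has 0 ≤ f(e) ≤ cap(e).
At each intermediate node, inflow equals outflow.

Yes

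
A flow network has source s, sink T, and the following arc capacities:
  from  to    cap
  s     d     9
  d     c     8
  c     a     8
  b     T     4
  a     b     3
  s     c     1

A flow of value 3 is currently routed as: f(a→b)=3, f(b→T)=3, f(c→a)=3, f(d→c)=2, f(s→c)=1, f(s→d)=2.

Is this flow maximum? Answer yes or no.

Yes

Residual reachable from s: {a, c, d, s}; T is not reachable.
Saturated cut: a→b with total capacity 3 = current flow value. Flow is maximum.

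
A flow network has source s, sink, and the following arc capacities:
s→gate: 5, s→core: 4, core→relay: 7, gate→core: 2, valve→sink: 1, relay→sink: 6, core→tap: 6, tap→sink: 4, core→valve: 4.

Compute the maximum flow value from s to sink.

Augment s→core→relay→sink: bottleneck 4. Total 4.
Augment s→gate→core→relay→sink: bottleneck 2. Total 6.
No augmenting path remains in the residual graph.

6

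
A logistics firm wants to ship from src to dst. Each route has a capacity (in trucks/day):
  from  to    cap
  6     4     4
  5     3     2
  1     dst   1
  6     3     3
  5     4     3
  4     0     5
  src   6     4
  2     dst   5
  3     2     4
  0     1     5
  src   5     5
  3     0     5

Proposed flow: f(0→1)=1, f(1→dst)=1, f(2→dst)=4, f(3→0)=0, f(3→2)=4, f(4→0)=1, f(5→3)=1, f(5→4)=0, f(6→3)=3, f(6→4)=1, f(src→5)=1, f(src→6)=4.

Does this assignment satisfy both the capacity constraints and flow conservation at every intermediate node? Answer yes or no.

Yes

Every edge has 0 ≤ f(e) ≤ cap(e).
At each intermediate node, inflow equals outflow.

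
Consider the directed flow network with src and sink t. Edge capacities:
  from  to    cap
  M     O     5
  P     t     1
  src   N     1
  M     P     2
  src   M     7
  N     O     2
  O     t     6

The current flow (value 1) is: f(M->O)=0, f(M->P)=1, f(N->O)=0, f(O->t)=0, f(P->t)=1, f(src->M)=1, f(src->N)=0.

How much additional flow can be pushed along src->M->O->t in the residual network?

Residual capacities along the path: src->M: 6, M->O: 5, O->t: 6.
Minimum is 5.

5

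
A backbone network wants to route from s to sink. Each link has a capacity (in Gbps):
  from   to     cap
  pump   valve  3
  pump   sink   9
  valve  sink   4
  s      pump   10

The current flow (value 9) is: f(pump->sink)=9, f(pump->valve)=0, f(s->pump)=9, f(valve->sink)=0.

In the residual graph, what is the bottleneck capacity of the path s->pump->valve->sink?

Residual capacities along the path: s->pump: 1, pump->valve: 3, valve->sink: 4.
Minimum is 1.

1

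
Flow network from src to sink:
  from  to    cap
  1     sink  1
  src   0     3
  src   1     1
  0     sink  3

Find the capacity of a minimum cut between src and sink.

Max flow = 4 (via 2 augmenting paths).
In the residual at optimum, the set reachable from src is {src}.
Cut edges: src→0 (cap 3), src→1 (cap 1). Sum = 4.

4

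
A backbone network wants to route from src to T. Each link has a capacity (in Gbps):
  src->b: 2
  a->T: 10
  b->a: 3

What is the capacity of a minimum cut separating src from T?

2

Max flow = 2 (via 1 augmenting path).
In the residual at optimum, the set reachable from src is {src}.
Cut edges: src->b (cap 2). Sum = 2.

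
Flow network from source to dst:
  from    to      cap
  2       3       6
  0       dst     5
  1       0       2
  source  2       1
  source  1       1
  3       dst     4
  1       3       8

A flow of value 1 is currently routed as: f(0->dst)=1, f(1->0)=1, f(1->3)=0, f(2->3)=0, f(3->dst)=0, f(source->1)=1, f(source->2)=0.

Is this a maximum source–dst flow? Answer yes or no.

Residual path source->2->3->dst has bottleneck 1 > 0.
Pushing 1 along it raises the flow to 2, so the given flow is not maximum.

No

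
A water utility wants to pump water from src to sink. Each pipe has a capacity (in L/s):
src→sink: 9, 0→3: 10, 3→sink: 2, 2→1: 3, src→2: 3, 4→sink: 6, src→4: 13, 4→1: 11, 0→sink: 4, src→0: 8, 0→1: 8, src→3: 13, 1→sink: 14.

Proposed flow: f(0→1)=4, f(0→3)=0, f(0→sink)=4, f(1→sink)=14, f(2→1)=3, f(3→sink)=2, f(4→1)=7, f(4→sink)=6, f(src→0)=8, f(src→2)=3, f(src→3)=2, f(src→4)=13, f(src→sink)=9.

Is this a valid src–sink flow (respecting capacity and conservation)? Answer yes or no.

Yes

Every edge has 0 ≤ f(e) ≤ cap(e).
At each intermediate node, inflow equals outflow.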